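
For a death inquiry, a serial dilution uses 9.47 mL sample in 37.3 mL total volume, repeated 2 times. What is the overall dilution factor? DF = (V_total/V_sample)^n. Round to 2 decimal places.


Dilution factor calculation:
Single dilution = V_total / V_sample = 37.3 / 9.47 ≈ 3.938754
Number of dilutions = 2
Total DF = (37.3 / 9.47)^2 (full precision, rounded at the end) = 15.51

15.51


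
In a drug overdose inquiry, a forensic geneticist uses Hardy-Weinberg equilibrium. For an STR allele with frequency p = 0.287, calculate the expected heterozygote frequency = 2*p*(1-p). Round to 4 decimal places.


Hardy-Weinberg heterozygote frequency:
q = 1 - p = 1 - 0.287 = 0.713
2pq = 2 * 0.287 * 0.713 = 0.4093

0.4093


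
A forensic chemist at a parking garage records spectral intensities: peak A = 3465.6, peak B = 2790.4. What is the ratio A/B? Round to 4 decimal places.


Spectral peak ratio:
Peak A = 3465.6 counts
Peak B = 2790.4 counts
Ratio = 3465.6 / 2790.4 = 1.2420

1.2420


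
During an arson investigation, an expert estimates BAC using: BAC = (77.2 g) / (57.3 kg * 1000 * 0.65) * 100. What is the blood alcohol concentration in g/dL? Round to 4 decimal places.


Applying the Widmark formula:
BAC = (dose_g / (body_wt * 1000 * r)) * 100
Denominator = 57.3 * 1000 * 0.65 = 37245
BAC = (77.2 / 37245) * 100
BAC = 0.2073 g/dL

0.2073


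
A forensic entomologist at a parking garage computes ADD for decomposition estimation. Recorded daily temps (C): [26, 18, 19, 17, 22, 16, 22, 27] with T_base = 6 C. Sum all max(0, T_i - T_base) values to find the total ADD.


Computing ADD day by day:
Day 1: max(0, 26 - 6) = 20
Day 2: max(0, 18 - 6) = 12
Day 3: max(0, 19 - 6) = 13
Day 4: max(0, 17 - 6) = 11
Day 5: max(0, 22 - 6) = 16
Day 6: max(0, 16 - 6) = 10
Day 7: max(0, 22 - 6) = 16
Day 8: max(0, 27 - 6) = 21
Total ADD = 119

119


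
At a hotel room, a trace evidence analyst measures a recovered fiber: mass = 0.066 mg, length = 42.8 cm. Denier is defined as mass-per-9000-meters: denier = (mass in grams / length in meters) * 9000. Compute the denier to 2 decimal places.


Denier calculation:
Mass in grams = 0.066 mg / 1000 = 0.000066 g
Length in meters = 42.8 cm / 100 = 0.428 m
Linear density = mass / length = 0.000066 / 0.428 = 0.00015421 g/m
Denier = (g/m) * 9000 = 0.00015421 * 9000 = 1.39

1.39


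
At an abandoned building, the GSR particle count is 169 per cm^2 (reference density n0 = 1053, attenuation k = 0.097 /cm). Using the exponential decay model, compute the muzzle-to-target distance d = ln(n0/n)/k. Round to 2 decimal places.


GSR distance calculation:
n0/n = 1053 / 169 = 6.230769
ln(n0/n) = 1.8295
d = 1.8295 / 0.097 = 18.86 cm

18.86


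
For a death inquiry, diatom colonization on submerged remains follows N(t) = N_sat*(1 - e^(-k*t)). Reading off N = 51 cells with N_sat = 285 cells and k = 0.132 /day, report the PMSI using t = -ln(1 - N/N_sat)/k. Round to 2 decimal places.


PMSI from diatom colonization curve:
N / N_sat = 51 / 285 = 0.178947
1 - N/N_sat = 0.821053
ln(1 - N/N_sat) = -0.197168
t = -ln(1 - N/N_sat) / k = -(-0.197168) / 0.132 = 1.49 days

1.49


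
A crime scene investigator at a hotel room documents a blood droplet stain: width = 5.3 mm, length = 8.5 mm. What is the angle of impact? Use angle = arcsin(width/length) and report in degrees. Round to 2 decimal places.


Blood spatter impact angle calculation:
width / length = 5.3 / 8.5 = 0.623529
angle = arcsin(0.623529)
angle = 38.57 degrees

38.57


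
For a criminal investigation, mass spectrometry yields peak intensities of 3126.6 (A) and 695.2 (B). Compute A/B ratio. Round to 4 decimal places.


Spectral peak ratio:
Peak A = 3126.6 counts
Peak B = 695.2 counts
Ratio = 3126.6 / 695.2 = 4.4974

4.4974


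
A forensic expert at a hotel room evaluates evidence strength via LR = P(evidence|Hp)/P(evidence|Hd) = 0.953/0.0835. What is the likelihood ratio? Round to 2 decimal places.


Likelihood ratio calculation:
LR = P(E|Hp) / P(E|Hd)
LR = 0.953 / 0.0835
LR = 11.41

11.41


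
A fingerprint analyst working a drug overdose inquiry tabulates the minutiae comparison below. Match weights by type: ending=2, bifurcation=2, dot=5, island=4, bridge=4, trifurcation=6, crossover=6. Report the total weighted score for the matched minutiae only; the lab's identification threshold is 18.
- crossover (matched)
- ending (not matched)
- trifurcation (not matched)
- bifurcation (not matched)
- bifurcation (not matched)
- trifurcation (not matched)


Weighted minutiae match score:
  crossover: matched, +6 (running total 6)
  ending: not matched, +0
  trifurcation: not matched, +0
  bifurcation: not matched, +0
  bifurcation: not matched, +0
  trifurcation: not matched, +0
Total score = 6
Threshold = 18; verdict = inconclusive

6


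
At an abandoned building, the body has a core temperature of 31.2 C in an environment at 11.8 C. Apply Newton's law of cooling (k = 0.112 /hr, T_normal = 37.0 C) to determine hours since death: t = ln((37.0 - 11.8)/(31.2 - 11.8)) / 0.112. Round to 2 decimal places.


Using Newton's law of cooling:
t = ln((T_normal - T_ambient) / (T_body - T_ambient)) / k
T_normal - T_ambient = 25.2
T_body - T_ambient = 19.4
Ratio = 1.298969
ln(ratio) = 0.261571
t = 0.261571 / 0.112 = 2.34 hours

2.34


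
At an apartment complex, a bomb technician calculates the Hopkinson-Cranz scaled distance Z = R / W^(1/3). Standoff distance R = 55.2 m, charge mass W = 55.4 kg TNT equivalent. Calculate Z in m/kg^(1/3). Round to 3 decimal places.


Scaled distance calculation:
W^(1/3) = 55.4^(1/3) = 3.812149
Z = R / W^(1/3) = 55.2 / 3.812149
Z = 14.480 m/kg^(1/3)

14.480


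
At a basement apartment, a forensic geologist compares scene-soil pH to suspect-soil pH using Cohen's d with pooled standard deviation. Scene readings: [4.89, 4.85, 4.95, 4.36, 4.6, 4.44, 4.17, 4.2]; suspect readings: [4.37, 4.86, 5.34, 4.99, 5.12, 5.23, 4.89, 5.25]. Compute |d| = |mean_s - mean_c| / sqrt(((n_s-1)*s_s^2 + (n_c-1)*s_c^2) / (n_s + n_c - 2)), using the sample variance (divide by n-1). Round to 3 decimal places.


Pooled-variance Cohen's d for soil pH comparison:
Scene mean = 36.46 / 8 = 4.5575
Suspect mean = 40.05 / 8 = 5.00625
Scene sample variance s_s^2 = 0.097536
Suspect sample variance s_c^2 = 0.096255
Pooled variance = ((n_s-1)*s_s^2 + (n_c-1)*s_c^2) / (n_s + n_c - 2) = 0.096896
Pooled SD = sqrt(0.096896) = 0.311281
Mean difference = -0.44875
|d| = |-0.44875| / 0.311281 = 1.442

1.442


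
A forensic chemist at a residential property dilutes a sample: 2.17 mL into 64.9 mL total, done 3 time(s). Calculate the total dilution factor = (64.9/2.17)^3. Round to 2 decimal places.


Dilution factor calculation:
Single dilution = V_total / V_sample = 64.9 / 2.17 ≈ 29.907834
Number of dilutions = 3
Total DF = (64.9 / 2.17)^3 (full precision, rounded at the end) = 26751.92

26751.92


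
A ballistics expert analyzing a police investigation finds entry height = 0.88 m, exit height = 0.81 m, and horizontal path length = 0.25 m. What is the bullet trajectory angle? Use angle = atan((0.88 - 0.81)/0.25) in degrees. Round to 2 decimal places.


Bullet trajectory angle:
Height difference = 0.88 - 0.81 = 0.07 m
angle = atan(0.07 / 0.25)
angle = atan(0.28)
angle = 15.64 degrees

15.64


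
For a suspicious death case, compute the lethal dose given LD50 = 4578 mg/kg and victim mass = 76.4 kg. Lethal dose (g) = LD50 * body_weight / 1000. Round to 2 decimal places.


Lethal dose calculation:
Lethal dose = LD50 * body_weight / 1000
= 4578 * 76.4 / 1000
= 349759.2 / 1000
= 349.76 g

349.76


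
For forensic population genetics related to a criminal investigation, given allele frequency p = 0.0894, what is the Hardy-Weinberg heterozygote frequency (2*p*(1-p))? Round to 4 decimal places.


Hardy-Weinberg heterozygote frequency:
q = 1 - p = 1 - 0.0894 = 0.9106
2pq = 2 * 0.0894 * 0.9106 = 0.1628

0.1628


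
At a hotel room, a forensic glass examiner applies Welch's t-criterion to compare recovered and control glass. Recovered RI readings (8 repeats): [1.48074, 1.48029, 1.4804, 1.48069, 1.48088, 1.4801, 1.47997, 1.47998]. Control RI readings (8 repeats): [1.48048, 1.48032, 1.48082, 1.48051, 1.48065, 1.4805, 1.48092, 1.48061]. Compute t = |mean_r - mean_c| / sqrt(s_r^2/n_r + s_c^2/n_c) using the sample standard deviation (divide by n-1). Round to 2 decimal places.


Welch's t-criterion for glass RI comparison:
Recovered mean = sum / n_r = 11.84305 / 8 = 1.4803812
Control mean = sum / n_c = 11.84481 / 8 = 1.4806013
Recovered sample variance s_r^2 = 1.27241e-07
Control sample variance s_c^2 = 3.77554e-08
Welch SE (unpooled) = sqrt(s_r^2/n_r + s_c^2/n_c) = sqrt(1.59051e-08 + 4.71942e-09) = sqrt(2.06245e-08) = 0.000143612
|mean_r - mean_c| = 0.00022
t = 0.00022 / 0.000143612 = 1.53

1.53


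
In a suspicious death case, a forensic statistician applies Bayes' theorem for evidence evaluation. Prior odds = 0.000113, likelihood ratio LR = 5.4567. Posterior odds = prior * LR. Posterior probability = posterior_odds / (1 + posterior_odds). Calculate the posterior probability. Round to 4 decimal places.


Bayesian evidence evaluation:
Posterior odds = prior_odds * LR = 0.000113 * 5.4567 = 0.0006166071
Posterior probability = posterior_odds / (1 + posterior_odds)
= 0.0006166071 / (1 + 0.0006166071)
= 0.0006166071 / 1.0006166071
= 0.0006

0.0006


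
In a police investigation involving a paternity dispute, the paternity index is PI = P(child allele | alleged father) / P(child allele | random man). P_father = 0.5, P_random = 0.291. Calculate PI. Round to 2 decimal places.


Paternity Index calculation:
PI = P(allele|father) / P(allele|random)
PI = 0.5 / 0.291
PI = 1.72

1.72


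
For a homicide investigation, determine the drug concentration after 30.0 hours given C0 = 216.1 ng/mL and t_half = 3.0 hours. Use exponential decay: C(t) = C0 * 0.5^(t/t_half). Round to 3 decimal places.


Drug concentration decay:
Number of half-lives = t / t_half = 30.0 / 3.0 = 10
Decay factor = 0.5^10 = 0.00097656
C(t) = 216.1 * 0.00097656 = 0.211 ng/mL

0.211


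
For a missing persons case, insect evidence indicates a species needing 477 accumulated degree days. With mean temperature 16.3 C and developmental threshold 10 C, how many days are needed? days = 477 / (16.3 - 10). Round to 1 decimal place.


Insect development time:
Effective temperature = avg_temp - T_base = 16.3 - 10 = 6.3 C
Days = ADD / effective_temp = 477 / 6.3 = 75.7 days

75.7


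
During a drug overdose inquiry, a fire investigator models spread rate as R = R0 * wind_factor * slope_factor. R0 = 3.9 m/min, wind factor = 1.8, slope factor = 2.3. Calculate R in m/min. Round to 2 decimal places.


Fire spread rate calculation:
R = R0 * wind_factor * slope_factor
= 3.9 * 1.8 * 2.3
= 7.02 * 2.3
= 16.15 m/min

16.15


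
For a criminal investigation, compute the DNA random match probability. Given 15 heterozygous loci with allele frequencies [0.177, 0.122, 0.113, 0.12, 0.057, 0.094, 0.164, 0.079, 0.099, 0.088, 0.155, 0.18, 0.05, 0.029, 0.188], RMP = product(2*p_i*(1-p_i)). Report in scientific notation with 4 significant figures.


Computing RMP for 15 loci:
Locus 1: 2 * 0.177 * 0.823 = 0.291342
Locus 2: 2 * 0.122 * 0.878 = 0.214232
Locus 3: 2 * 0.113 * 0.887 = 0.200462
Locus 4: 2 * 0.12 * 0.88 = 0.2112
Locus 5: 2 * 0.057 * 0.943 = 0.107502
Locus 6: 2 * 0.094 * 0.906 = 0.170328
Locus 7: 2 * 0.164 * 0.836 = 0.274208
Locus 8: 2 * 0.079 * 0.921 = 0.145518
Locus 9: 2 * 0.099 * 0.901 = 0.178398
Locus 10: 2 * 0.088 * 0.912 = 0.160512
Locus 11: 2 * 0.155 * 0.845 = 0.26195
Locus 12: 2 * 0.18 * 0.82 = 0.2952
Locus 13: 2 * 0.05 * 0.95 = 0.095
Locus 14: 2 * 0.029 * 0.971 = 0.056318
Locus 15: 2 * 0.188 * 0.812 = 0.305312
RMP = 6.983e-12

6.983e-12


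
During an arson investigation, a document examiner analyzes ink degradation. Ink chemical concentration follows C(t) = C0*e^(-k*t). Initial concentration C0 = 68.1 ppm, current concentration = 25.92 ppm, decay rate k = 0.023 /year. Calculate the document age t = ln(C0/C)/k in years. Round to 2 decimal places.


Document age estimation:
C0/C = 68.1 / 25.92 = 2.627315
ln(C0/C) = 0.965962
t = 0.965962 / 0.023 = 42.00 years

42.00


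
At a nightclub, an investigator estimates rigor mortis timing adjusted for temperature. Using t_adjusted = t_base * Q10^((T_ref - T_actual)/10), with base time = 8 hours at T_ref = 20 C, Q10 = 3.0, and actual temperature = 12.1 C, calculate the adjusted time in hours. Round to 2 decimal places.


Rigor mortis time adjustment:
Exponent = (T_ref - T_actual) / 10 = (20 - 12.1) / 10 = 0.79
Q10 factor = 3.0^0.79 = 2.38191
t_adjusted = 8 * 2.38191 = 19.06 hours

19.06


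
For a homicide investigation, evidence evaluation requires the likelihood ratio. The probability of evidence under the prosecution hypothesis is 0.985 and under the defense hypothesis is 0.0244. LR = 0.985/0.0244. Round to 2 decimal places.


Likelihood ratio calculation:
LR = P(E|Hp) / P(E|Hd)
LR = 0.985 / 0.0244
LR = 40.37

40.37


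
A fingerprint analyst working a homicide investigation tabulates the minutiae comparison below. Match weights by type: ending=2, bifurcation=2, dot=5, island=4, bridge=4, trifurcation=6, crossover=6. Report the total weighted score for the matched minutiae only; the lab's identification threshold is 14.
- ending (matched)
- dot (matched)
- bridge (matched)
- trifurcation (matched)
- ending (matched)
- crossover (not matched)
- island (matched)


Weighted minutiae match score:
  ending: matched, +2 (running total 2)
  dot: matched, +5 (running total 7)
  bridge: matched, +4 (running total 11)
  trifurcation: matched, +6 (running total 17)
  ending: matched, +2 (running total 19)
  crossover: not matched, +0
  island: matched, +4 (running total 23)
Total score = 23
Threshold = 14; verdict = identification

23


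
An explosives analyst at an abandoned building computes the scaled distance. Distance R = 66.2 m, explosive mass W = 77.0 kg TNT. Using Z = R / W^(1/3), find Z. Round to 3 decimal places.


Scaled distance calculation:
W^(1/3) = 77.0^(1/3) = 4.254321
Z = R / W^(1/3) = 66.2 / 4.254321
Z = 15.561 m/kg^(1/3)

15.561


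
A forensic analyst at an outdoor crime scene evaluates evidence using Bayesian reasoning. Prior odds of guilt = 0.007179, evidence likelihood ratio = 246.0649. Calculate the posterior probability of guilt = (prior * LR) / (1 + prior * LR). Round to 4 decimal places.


Bayesian evidence evaluation:
Posterior odds = prior_odds * LR = 0.007179 * 246.0649 = 1.7665
Posterior probability = posterior_odds / (1 + posterior_odds)
= 1.7665 / (1 + 1.7665)
= 1.7665 / 2.7665
= 0.6385

0.6385


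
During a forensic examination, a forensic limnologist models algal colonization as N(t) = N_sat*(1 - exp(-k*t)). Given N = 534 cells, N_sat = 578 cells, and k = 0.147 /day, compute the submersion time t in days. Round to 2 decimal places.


PMSI from diatom colonization curve:
N / N_sat = 534 / 578 = 0.923875
1 - N/N_sat = 0.076125
ln(1 - N/N_sat) = -2.575379
t = -ln(1 - N/N_sat) / k = -(-2.575379) / 0.147 = 17.52 days

17.52


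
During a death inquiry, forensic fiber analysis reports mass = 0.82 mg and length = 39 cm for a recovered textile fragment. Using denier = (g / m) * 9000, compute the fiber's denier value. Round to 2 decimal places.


Denier calculation:
Mass in grams = 0.82 mg / 1000 = 0.00082 g
Length in meters = 39 cm / 100 = 0.39 m
Linear density = mass / length = 0.00082 / 0.39 = 0.00210256 g/m
Denier = (g/m) * 9000 = 0.00210256 * 9000 = 18.92

18.92


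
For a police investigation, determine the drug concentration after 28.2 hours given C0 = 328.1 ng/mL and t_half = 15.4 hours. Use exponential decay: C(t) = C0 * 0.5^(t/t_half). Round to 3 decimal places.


Drug concentration decay:
Number of half-lives = t / t_half = 28.2 / 15.4 = 1.831169
Decay factor = 0.5^1.831169 = 0.28103681
C(t) = 328.1 * 0.28103681 = 92.208 ng/mL

92.208


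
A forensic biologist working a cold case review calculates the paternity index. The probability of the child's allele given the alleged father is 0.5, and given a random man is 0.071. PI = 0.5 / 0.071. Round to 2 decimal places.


Paternity Index calculation:
PI = P(allele|father) / P(allele|random)
PI = 0.5 / 0.071
PI = 7.04

7.04


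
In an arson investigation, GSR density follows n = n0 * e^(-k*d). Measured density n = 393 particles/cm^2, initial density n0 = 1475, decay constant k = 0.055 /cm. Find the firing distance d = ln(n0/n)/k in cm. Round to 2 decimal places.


GSR distance calculation:
n0/n = 1475 / 393 = 3.753181
ln(n0/n) = 1.322604
d = 1.322604 / 0.055 = 24.05 cm

24.05


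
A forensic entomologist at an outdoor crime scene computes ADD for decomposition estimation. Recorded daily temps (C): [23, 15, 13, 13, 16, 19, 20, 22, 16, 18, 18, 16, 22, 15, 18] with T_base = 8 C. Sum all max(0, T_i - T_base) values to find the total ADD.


Computing ADD day by day:
Day 1: max(0, 23 - 8) = 15
Day 2: max(0, 15 - 8) = 7
Day 3: max(0, 13 - 8) = 5
Day 4: max(0, 13 - 8) = 5
Day 5: max(0, 16 - 8) = 8
Day 6: max(0, 19 - 8) = 11
Day 7: max(0, 20 - 8) = 12
Day 8: max(0, 22 - 8) = 14
Day 9: max(0, 16 - 8) = 8
Day 10: max(0, 18 - 8) = 10
Day 11: max(0, 18 - 8) = 10
Day 12: max(0, 16 - 8) = 8
Day 13: max(0, 22 - 8) = 14
Day 14: max(0, 15 - 8) = 7
Day 15: max(0, 18 - 8) = 10
Total ADD = 144

144


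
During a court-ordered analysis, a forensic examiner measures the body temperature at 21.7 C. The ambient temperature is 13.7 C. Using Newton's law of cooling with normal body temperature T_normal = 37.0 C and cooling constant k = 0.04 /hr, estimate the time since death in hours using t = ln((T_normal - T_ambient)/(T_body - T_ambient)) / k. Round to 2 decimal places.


Using Newton's law of cooling:
t = ln((T_normal - T_ambient) / (T_body - T_ambient)) / k
T_normal - T_ambient = 23.3
T_body - T_ambient = 8.0
Ratio = 2.9125
ln(ratio) = 1.069012
t = 1.069012 / 0.04 = 26.73 hours

26.73


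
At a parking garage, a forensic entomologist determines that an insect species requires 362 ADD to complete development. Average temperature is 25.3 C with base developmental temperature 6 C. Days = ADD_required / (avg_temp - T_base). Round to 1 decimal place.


Insect development time:
Effective temperature = avg_temp - T_base = 25.3 - 6 = 19.3 C
Days = ADD / effective_temp = 362 / 19.3 = 18.8 days

18.8


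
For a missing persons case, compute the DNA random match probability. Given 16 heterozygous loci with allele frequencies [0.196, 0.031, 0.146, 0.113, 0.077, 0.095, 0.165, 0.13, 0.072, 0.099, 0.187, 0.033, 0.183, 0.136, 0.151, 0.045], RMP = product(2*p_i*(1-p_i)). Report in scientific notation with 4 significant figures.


Computing RMP for 16 loci:
Locus 1: 2 * 0.196 * 0.804 = 0.315168
Locus 2: 2 * 0.031 * 0.969 = 0.060078
Locus 3: 2 * 0.146 * 0.854 = 0.249368
Locus 4: 2 * 0.113 * 0.887 = 0.200462
Locus 5: 2 * 0.077 * 0.923 = 0.142142
Locus 6: 2 * 0.095 * 0.905 = 0.17195
Locus 7: 2 * 0.165 * 0.835 = 0.27555
Locus 8: 2 * 0.13 * 0.87 = 0.2262
Locus 9: 2 * 0.072 * 0.928 = 0.133632
Locus 10: 2 * 0.099 * 0.901 = 0.178398
Locus 11: 2 * 0.187 * 0.813 = 0.304062
Locus 12: 2 * 0.033 * 0.967 = 0.063822
Locus 13: 2 * 0.183 * 0.817 = 0.299022
Locus 14: 2 * 0.136 * 0.864 = 0.235008
Locus 15: 2 * 0.151 * 0.849 = 0.256398
Locus 16: 2 * 0.045 * 0.955 = 0.08595
RMP = 1.033e-12

1.033e-12


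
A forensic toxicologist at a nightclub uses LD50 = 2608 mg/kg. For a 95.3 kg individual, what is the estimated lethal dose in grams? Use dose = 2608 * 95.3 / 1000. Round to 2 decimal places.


Lethal dose calculation:
Lethal dose = LD50 * body_weight / 1000
= 2608 * 95.3 / 1000
= 248542.4 / 1000
= 248.54 g

248.54


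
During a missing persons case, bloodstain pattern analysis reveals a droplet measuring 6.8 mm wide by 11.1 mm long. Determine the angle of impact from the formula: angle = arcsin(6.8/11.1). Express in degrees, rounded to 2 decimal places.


Blood spatter impact angle calculation:
width / length = 6.8 / 11.1 = 0.612613
angle = arcsin(0.612613)
angle = 37.78 degrees

37.78


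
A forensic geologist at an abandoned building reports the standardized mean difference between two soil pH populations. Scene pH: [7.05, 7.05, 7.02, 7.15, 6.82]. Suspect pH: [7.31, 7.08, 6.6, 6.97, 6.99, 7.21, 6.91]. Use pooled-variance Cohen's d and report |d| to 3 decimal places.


Pooled-variance Cohen's d for soil pH comparison:
Scene mean = 35.09 / 5 = 7.018
Suspect mean = 49.07 / 7 = 7.01
Scene sample variance s_s^2 = 0.01467
Suspect sample variance s_c^2 = 0.0525
Pooled variance = ((n_s-1)*s_s^2 + (n_c-1)*s_c^2) / (n_s + n_c - 2) = 0.037368
Pooled SD = sqrt(0.037368) = 0.193308
Mean difference = 0.008
|d| = |0.008| / 0.193308 = 0.041

0.041


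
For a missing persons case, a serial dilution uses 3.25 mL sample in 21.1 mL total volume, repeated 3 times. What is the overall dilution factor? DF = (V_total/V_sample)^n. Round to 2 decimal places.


Dilution factor calculation:
Single dilution = V_total / V_sample = 21.1 / 3.25 ≈ 6.492308
Number of dilutions = 3
Total DF = (21.1 / 3.25)^3 (full precision, rounded at the end) = 273.65

273.65


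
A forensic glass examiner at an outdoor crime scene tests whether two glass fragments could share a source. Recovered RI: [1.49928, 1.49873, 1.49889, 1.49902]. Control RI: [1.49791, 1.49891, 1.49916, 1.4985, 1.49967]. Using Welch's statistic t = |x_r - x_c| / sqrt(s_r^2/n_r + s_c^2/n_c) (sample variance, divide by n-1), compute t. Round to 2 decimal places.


Welch's t-criterion for glass RI comparison:
Recovered mean = sum / n_r = 5.99592 / 4 = 1.49898
Control mean = sum / n_c = 7.49415 / 5 = 1.49883
Recovered sample variance s_r^2 = 5.40667e-08
Control sample variance s_c^2 = 4.4405e-07
Welch SE (unpooled) = sqrt(s_r^2/n_r + s_c^2/n_c) = sqrt(1.35167e-08 + 8.881e-08) = sqrt(1.02327e-07) = 0.000319886
|mean_r - mean_c| = 0.00015
t = 0.00015 / 0.000319886 = 0.47

0.47


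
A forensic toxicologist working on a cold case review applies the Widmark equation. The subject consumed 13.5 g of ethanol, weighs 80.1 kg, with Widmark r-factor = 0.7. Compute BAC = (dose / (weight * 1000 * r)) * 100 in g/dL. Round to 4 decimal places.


Applying the Widmark formula:
BAC = (dose_g / (body_wt * 1000 * r)) * 100
Denominator = 80.1 * 1000 * 0.7 = 56070
BAC = (13.5 / 56070) * 100
BAC = 0.0241 g/dL

0.0241


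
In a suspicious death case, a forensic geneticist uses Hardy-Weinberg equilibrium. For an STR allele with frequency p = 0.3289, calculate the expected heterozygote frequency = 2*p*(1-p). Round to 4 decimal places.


Hardy-Weinberg heterozygote frequency:
q = 1 - p = 1 - 0.3289 = 0.6711
2pq = 2 * 0.3289 * 0.6711 = 0.4414

0.4414


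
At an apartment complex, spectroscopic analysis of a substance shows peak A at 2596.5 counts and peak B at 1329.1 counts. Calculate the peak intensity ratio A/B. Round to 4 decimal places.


Spectral peak ratio:
Peak A = 2596.5 counts
Peak B = 1329.1 counts
Ratio = 2596.5 / 1329.1 = 1.9536

1.9536


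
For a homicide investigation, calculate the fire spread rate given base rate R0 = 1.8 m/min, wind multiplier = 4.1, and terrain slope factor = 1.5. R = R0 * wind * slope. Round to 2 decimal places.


Fire spread rate calculation:
R = R0 * wind_factor * slope_factor
= 1.8 * 4.1 * 1.5
= 7.38 * 1.5
= 11.07 m/min

11.07


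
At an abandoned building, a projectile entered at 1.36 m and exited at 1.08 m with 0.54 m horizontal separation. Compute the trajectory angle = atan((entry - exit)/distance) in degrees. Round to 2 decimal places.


Bullet trajectory angle:
Height difference = 1.36 - 1.08 = 0.28 m
angle = atan(0.28 / 0.54)
angle = atan(0.518519)
angle = 27.41 degrees

27.41


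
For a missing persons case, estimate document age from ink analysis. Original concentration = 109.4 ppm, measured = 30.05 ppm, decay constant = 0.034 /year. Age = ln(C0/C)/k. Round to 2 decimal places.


Document age estimation:
C0/C = 109.4 / 30.05 = 3.640599
ln(C0/C) = 1.292148
t = 1.292148 / 0.034 = 38.00 years

38.00


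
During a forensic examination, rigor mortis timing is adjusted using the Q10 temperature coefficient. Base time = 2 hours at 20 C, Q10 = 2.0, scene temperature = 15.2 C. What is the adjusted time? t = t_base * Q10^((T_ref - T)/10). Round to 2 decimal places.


Rigor mortis time adjustment:
Exponent = (T_ref - T_actual) / 10 = (20 - 15.2) / 10 = 0.48
Q10 factor = 2.0^0.48 = 1.39474
t_adjusted = 2 * 1.39474 = 2.79 hours

2.79


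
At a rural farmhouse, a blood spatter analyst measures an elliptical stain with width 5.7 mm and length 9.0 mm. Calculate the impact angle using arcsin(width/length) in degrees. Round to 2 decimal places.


Blood spatter impact angle calculation:
width / length = 5.7 / 9.0 = 0.633333
angle = arcsin(0.633333)
angle = 39.30 degrees

39.30


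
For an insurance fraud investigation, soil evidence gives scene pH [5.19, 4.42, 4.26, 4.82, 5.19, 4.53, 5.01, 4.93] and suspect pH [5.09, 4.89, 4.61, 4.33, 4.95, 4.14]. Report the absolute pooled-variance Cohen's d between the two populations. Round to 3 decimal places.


Pooled-variance Cohen's d for soil pH comparison:
Scene mean = 38.35 / 8 = 4.79375
Suspect mean = 28.01 / 6 = 4.668333
Scene sample variance s_s^2 = 0.124884
Suspect sample variance s_c^2 = 0.140657
Pooled variance = ((n_s-1)*s_s^2 + (n_c-1)*s_c^2) / (n_s + n_c - 2) = 0.131456
Pooled SD = sqrt(0.131456) = 0.362569
Mean difference = 0.125417
|d| = |0.125417| / 0.362569 = 0.346

0.346


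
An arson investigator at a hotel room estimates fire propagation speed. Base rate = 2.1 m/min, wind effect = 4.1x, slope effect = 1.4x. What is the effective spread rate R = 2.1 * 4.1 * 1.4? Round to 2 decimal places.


Fire spread rate calculation:
R = R0 * wind_factor * slope_factor
= 2.1 * 4.1 * 1.4
= 8.61 * 1.4
= 12.05 m/min

12.05


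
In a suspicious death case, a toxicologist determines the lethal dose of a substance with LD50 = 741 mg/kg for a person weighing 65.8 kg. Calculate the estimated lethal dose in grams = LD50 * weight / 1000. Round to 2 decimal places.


Lethal dose calculation:
Lethal dose = LD50 * body_weight / 1000
= 741 * 65.8 / 1000
= 48757.8 / 1000
= 48.76 g

48.76


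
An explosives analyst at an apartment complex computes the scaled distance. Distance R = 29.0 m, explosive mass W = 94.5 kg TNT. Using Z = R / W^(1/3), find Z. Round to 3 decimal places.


Scaled distance calculation:
W^(1/3) = 94.5^(1/3) = 4.554883
Z = R / W^(1/3) = 29.0 / 4.554883
Z = 6.367 m/kg^(1/3)

6.367


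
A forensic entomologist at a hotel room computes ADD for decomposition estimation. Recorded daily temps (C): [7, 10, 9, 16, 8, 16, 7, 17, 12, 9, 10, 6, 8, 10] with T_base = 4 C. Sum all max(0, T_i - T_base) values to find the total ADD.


Computing ADD day by day:
Day 1: max(0, 7 - 4) = 3
Day 2: max(0, 10 - 4) = 6
Day 3: max(0, 9 - 4) = 5
Day 4: max(0, 16 - 4) = 12
Day 5: max(0, 8 - 4) = 4
Day 6: max(0, 16 - 4) = 12
Day 7: max(0, 7 - 4) = 3
Day 8: max(0, 17 - 4) = 13
Day 9: max(0, 12 - 4) = 8
Day 10: max(0, 9 - 4) = 5
Day 11: max(0, 10 - 4) = 6
Day 12: max(0, 6 - 4) = 2
Day 13: max(0, 8 - 4) = 4
Day 14: max(0, 10 - 4) = 6
Total ADD = 89

89


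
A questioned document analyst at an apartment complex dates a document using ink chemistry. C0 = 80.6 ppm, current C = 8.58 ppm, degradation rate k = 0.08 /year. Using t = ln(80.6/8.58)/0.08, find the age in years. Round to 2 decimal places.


Document age estimation:
C0/C = 80.6 / 8.58 = 9.393939
ln(C0/C) = 2.240065
t = 2.240065 / 0.08 = 28.00 years

28.00


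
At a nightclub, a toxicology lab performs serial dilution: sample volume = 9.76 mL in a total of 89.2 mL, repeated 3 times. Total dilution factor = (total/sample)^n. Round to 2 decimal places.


Dilution factor calculation:
Single dilution = V_total / V_sample = 89.2 / 9.76 ≈ 9.139344
Number of dilutions = 3
Total DF = (89.2 / 9.76)^3 (full precision, rounded at the end) = 763.39

763.39


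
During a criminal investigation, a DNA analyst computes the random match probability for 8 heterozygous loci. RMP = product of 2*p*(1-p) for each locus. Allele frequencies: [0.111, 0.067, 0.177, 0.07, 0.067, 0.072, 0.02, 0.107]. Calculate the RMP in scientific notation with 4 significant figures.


Computing RMP for 8 loci:
Locus 1: 2 * 0.111 * 0.889 = 0.197358
Locus 2: 2 * 0.067 * 0.933 = 0.125022
Locus 3: 2 * 0.177 * 0.823 = 0.291342
Locus 4: 2 * 0.07 * 0.93 = 0.1302
Locus 5: 2 * 0.067 * 0.933 = 0.125022
Locus 6: 2 * 0.072 * 0.928 = 0.133632
Locus 7: 2 * 0.02 * 0.98 = 0.0392
Locus 8: 2 * 0.107 * 0.893 = 0.191102
RMP = 1.171e-07

1.171e-07


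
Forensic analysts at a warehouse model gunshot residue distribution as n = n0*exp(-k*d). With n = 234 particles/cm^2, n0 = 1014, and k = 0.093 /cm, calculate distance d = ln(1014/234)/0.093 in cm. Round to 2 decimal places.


GSR distance calculation:
n0/n = 1014 / 234 = 4.333333
ln(n0/n) = 1.466337
d = 1.466337 / 0.093 = 15.77 cm

15.77


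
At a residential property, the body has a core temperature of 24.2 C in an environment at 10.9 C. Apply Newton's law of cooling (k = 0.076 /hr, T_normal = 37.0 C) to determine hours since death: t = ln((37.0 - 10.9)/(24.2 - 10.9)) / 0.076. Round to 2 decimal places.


Using Newton's law of cooling:
t = ln((T_normal - T_ambient) / (T_body - T_ambient)) / k
T_normal - T_ambient = 26.1
T_body - T_ambient = 13.3
Ratio = 1.962406
ln(ratio) = 0.674171
t = 0.674171 / 0.076 = 8.87 hours

8.87


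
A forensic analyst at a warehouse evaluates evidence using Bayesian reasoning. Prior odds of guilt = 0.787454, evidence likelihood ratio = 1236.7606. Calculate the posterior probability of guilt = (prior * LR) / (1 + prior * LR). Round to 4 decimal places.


Bayesian evidence evaluation:
Posterior odds = prior_odds * LR = 0.787454 * 1236.7606 = 973.8921
Posterior probability = posterior_odds / (1 + posterior_odds)
= 973.8921 / (1 + 973.8921)
= 973.8921 / 974.8921
= 0.9990

0.9990


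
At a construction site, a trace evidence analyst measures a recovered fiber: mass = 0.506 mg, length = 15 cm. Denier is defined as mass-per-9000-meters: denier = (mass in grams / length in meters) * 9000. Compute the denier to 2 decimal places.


Denier calculation:
Mass in grams = 0.506 mg / 1000 = 0.000506 g
Length in meters = 15 cm / 100 = 0.15 m
Linear density = mass / length = 0.000506 / 0.15 = 0.00337333 g/m
Denier = (g/m) * 9000 = 0.00337333 * 9000 = 30.36

30.36


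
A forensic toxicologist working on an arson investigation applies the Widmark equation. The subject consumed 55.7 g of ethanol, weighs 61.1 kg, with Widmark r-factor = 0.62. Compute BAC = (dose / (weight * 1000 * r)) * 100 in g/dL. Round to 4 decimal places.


Applying the Widmark formula:
BAC = (dose_g / (body_wt * 1000 * r)) * 100
Denominator = 61.1 * 1000 * 0.62 = 37882
BAC = (55.7 / 37882) * 100
BAC = 0.1470 g/dL

0.1470


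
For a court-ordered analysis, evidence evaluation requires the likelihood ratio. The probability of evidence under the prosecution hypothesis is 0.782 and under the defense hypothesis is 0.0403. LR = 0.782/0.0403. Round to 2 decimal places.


Likelihood ratio calculation:
LR = P(E|Hp) / P(E|Hd)
LR = 0.782 / 0.0403
LR = 19.40

19.40


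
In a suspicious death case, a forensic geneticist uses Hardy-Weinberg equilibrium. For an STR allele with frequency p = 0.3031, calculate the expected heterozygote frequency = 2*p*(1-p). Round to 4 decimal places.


Hardy-Weinberg heterozygote frequency:
q = 1 - p = 1 - 0.3031 = 0.6969
2pq = 2 * 0.3031 * 0.6969 = 0.4225

0.4225


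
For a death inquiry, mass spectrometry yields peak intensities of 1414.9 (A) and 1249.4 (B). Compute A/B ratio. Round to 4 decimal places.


Spectral peak ratio:
Peak A = 1414.9 counts
Peak B = 1249.4 counts
Ratio = 1414.9 / 1249.4 = 1.1325

1.1325


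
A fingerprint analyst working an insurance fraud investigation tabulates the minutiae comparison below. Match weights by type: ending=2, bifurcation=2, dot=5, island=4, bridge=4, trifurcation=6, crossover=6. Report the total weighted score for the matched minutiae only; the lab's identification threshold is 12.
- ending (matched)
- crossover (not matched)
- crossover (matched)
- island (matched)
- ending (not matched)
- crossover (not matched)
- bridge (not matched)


Weighted minutiae match score:
  ending: matched, +2 (running total 2)
  crossover: not matched, +0
  crossover: matched, +6 (running total 8)
  island: matched, +4 (running total 12)
  ending: not matched, +0
  crossover: not matched, +0
  bridge: not matched, +0
Total score = 12
Threshold = 12; verdict = identification

12


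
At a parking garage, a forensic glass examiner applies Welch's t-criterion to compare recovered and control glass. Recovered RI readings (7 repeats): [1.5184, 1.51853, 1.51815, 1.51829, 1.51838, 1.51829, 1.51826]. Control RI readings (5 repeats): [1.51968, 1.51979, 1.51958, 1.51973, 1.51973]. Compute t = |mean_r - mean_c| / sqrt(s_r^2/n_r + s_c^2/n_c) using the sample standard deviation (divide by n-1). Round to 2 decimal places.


Welch's t-criterion for glass RI comparison:
Recovered mean = sum / n_r = 10.6283 / 7 = 1.5183286
Control mean = sum / n_c = 7.59851 / 5 = 1.519702
Recovered sample variance s_r^2 = 1.46476e-08
Control sample variance s_c^2 = 6.17e-09
Welch SE (unpooled) = sqrt(s_r^2/n_r + s_c^2/n_c) = sqrt(2.09252e-09 + 1.234e-09) = sqrt(3.32652e-09) = 5.7676e-05
|mean_r - mean_c| = 0.00137343
t = 0.00137343 / 5.7676e-05 = 23.81

23.81


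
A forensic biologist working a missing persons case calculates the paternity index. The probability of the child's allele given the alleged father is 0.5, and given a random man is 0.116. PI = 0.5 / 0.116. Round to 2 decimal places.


Paternity Index calculation:
PI = P(allele|father) / P(allele|random)
PI = 0.5 / 0.116
PI = 4.31

4.31


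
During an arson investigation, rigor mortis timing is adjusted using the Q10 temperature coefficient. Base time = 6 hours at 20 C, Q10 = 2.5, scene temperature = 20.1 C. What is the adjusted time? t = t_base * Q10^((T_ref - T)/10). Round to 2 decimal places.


Rigor mortis time adjustment:
Exponent = (T_ref - T_actual) / 10 = (20 - 20.1) / 10 = -0.01
Q10 factor = 2.5^-0.01 = 0.99088
t_adjusted = 6 * 0.99088 = 5.95 hours

5.95


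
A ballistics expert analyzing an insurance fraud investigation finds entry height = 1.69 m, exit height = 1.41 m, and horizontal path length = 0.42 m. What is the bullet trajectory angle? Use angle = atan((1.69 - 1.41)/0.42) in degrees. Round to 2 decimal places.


Bullet trajectory angle:
Height difference = 1.69 - 1.41 = 0.28 m
angle = atan(0.28 / 0.42)
angle = atan(0.666667)
angle = 33.69 degrees

33.69


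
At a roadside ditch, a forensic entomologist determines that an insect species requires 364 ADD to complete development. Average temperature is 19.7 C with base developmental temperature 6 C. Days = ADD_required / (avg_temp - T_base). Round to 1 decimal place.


Insect development time:
Effective temperature = avg_temp - T_base = 19.7 - 6 = 13.7 C
Days = ADD / effective_temp = 364 / 13.7 = 26.6 days

26.6


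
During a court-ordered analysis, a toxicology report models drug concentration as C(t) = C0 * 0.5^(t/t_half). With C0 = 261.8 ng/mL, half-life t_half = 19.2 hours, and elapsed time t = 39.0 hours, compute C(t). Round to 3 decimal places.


Drug concentration decay:
Number of half-lives = t / t_half = 39.0 / 19.2 = 2.03125
Decay factor = 0.5^2.03125 = 0.24464302
C(t) = 261.8 * 0.24464302 = 64.048 ng/mL

64.048


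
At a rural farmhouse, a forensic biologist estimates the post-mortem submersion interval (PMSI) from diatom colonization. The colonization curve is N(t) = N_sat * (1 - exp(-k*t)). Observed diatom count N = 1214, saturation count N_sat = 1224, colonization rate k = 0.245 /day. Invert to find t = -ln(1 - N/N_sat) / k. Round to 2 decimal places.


PMSI from diatom colonization curve:
N / N_sat = 1214 / 1224 = 0.99183
1 - N/N_sat = 0.00817
ln(1 - N/N_sat) = -4.807286
t = -ln(1 - N/N_sat) / k = -(-4.807286) / 0.245 = 19.62 days

19.62


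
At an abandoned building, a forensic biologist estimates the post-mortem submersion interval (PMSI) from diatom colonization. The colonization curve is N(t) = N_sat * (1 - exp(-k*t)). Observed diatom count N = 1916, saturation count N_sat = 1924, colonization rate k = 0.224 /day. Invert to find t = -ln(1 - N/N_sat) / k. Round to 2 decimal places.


PMSI from diatom colonization curve:
N / N_sat = 1916 / 1924 = 0.995842
1 - N/N_sat = 0.004158
ln(1 - N/N_sat) = -5.482721
t = -ln(1 - N/N_sat) / k = -(-5.482721) / 0.224 = 24.48 days

24.48


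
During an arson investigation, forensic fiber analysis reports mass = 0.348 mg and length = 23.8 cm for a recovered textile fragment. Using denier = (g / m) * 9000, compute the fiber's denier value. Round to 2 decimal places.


Denier calculation:
Mass in grams = 0.348 mg / 1000 = 0.000348 g
Length in meters = 23.8 cm / 100 = 0.238 m
Linear density = mass / length = 0.000348 / 0.238 = 0.00146218 g/m
Denier = (g/m) * 9000 = 0.00146218 * 9000 = 13.16

13.16


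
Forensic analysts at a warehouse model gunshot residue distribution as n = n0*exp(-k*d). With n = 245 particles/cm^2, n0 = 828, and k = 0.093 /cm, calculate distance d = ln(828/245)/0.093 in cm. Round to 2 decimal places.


GSR distance calculation:
n0/n = 828 / 245 = 3.379592
ln(n0/n) = 1.217755
d = 1.217755 / 0.093 = 13.09 cm

13.09


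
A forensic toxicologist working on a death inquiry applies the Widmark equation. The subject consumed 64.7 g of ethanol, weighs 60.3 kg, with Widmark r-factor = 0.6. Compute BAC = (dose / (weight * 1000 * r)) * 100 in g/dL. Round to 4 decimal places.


Applying the Widmark formula:
BAC = (dose_g / (body_wt * 1000 * r)) * 100
Denominator = 60.3 * 1000 * 0.6 = 36180
BAC = (64.7 / 36180) * 100
BAC = 0.1788 g/dL

0.1788


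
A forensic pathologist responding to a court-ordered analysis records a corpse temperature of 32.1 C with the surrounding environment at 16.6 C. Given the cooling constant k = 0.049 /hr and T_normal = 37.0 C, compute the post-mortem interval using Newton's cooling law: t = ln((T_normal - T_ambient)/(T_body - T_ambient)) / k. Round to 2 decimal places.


Using Newton's law of cooling:
t = ln((T_normal - T_ambient) / (T_body - T_ambient)) / k
T_normal - T_ambient = 20.4
T_body - T_ambient = 15.5
Ratio = 1.316129
ln(ratio) = 0.274695
t = 0.274695 / 0.049 = 5.61 hours

5.61


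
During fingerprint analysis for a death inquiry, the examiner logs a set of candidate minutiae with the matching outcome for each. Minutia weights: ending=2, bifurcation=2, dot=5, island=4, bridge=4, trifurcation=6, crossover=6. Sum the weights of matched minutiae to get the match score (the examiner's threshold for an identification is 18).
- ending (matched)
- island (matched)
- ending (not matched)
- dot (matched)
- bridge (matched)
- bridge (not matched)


Weighted minutiae match score:
  ending: matched, +2 (running total 2)
  island: matched, +4 (running total 6)
  ending: not matched, +0
  dot: matched, +5 (running total 11)
  bridge: matched, +4 (running total 15)
  bridge: not matched, +0
Total score = 15
Threshold = 18; verdict = inconclusive

15


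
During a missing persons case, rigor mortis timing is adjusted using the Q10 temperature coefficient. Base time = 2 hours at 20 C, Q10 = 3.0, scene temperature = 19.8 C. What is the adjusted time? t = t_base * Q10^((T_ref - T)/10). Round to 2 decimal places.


Rigor mortis time adjustment:
Exponent = (T_ref - T_actual) / 10 = (20 - 19.8) / 10 = 0.02
Q10 factor = 3.0^0.02 = 1.02222
t_adjusted = 2 * 1.02222 = 2.04 hours

2.04


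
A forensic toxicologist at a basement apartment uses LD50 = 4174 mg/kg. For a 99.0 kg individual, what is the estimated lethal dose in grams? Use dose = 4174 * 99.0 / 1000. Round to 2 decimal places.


Lethal dose calculation:
Lethal dose = LD50 * body_weight / 1000
= 4174 * 99.0 / 1000
= 413226 / 1000
= 413.23 g

413.23


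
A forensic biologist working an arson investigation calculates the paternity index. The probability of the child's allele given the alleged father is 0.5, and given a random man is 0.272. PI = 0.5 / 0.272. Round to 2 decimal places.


Paternity Index calculation:
PI = P(allele|father) / P(allele|random)
PI = 0.5 / 0.272
PI = 1.84

1.84
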